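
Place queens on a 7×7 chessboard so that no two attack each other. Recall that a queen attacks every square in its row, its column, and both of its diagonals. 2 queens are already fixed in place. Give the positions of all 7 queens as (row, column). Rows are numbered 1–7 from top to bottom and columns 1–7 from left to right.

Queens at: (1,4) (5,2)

Row 2: attacked by (1,4)→{3,4,5}; (5,2)→{2,5}. Safe: 1, 6, 7. Place at column 1.
Row 3: attacked by (1,4)→{2,4,6}; (2,1)→{1,2}; (5,2)→{2,4}. Safe: 3, 5, 7. Place at column 3.
Row 4: attacked by (1,4)→{1,4,7}; (2,1)→{1,3}; (3,3)→{2,3,4}; (5,2)→{1,2,3}. Safe: 5, 6. Place at column 6.
Row 6: attacked by (1,4)→{4}; (2,1)→{1,5}; (3,3)→{3,6}; (4,6)→{4,6}; (5,2)→{1,2,3}. Safe: 7. Place at column 7.
Row 7: attacked by (1,4)→{4}; (2,1)→{1,6}; (3,3)→{3,7}; (4,6)→{3,6}; (5,2)→{2,4}; (6,7)→{6,7}. Safe: 5. Place at column 5.
Columns [4, 1, 3, 6, 2, 7, 5], r−c [-3, 1, 0, -2, 3, -1, 2], r+c [5, 3, 6, 10, 7, 13, 12] are all distinct, so no two queens attack.

(1,4) (2,1) (3,3) (4,6) (5,2) (6,7) (7,5)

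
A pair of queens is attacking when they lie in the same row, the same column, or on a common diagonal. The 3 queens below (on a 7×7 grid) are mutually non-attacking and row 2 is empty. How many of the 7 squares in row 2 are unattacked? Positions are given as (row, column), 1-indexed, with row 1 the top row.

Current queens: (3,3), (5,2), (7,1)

(3,3) attacks row 2 at column 3 and diagonals 2, 4.
(5,2) attacks row 2 at column 2 and diagonals 5.
(7,1) attacks row 2 at column 1 and diagonals 6.
Attacked columns: {1, 2, 3, 4, 5, 6}. Safe: {7}.

1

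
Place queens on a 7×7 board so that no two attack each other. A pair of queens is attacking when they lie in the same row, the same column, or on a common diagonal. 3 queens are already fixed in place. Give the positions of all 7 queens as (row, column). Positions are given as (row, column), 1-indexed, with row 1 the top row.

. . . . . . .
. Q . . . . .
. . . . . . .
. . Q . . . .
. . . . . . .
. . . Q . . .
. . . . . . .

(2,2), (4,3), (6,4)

Row 1: attacked by (2,2)→{1,2,3}; (4,3)→{3,6}; (6,4)→{4}. Safe: 5, 7. Place at column 5.
Row 3: attacked by (1,5)→{3,5,7}; (2,2)→{1,2,3}; (4,3)→{2,3,4}; (6,4)→{1,4,7}. Safe: 6. Place at column 6.
Row 5: attacked by (1,5)→{1,5}; (2,2)→{2,5}; (3,6)→{4,6}; (4,3)→{2,3,4}; (6,4)→{3,4,5}. Safe: 7. Place at column 7.
Row 7: attacked by (1,5)→{5}; (2,2)→{2,7}; (3,6)→{2,6}; (4,3)→{3,6}; (5,7)→{5,7}; (6,4)→{3,4,5}. Safe: 1. Place at column 1.
Columns [5, 2, 6, 3, 7, 4, 1], r−c [-4, 0, -3, 1, -2, 2, 6], r+c [6, 4, 9, 7, 12, 10, 8] are all distinct, so no two queens attack.

(1,5) (2,2) (3,6) (4,3) (5,7) (6,4) (7,1)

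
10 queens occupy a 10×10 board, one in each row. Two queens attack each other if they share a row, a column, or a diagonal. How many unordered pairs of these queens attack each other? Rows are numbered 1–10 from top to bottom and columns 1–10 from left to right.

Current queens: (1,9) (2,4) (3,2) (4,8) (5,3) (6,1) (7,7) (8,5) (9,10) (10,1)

1

Same column: (6,1)–(10,1) (column 1).
Total attacking pairs: 1.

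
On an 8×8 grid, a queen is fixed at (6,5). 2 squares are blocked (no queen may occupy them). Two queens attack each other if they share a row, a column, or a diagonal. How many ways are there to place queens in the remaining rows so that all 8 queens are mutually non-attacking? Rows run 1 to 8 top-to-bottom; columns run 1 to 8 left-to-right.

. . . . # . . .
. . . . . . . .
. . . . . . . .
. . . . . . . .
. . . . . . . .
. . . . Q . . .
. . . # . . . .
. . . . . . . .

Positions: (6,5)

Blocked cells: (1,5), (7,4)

12

Branch on row 1: col 1 → 0; col 2 → 2; col 3 → 2; col 4 → 1; col 6 → 3; col 7 → 2; col 8 → 2.
Sum: 0 + 2 + 2 + 1 + 3 + 2 + 2 = 12.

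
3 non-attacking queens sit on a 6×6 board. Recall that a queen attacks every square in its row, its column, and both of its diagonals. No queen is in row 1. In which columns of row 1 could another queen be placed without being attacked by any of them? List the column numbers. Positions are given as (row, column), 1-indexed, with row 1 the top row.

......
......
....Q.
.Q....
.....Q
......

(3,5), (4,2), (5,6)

(3,5) attacks row 1 at column 5 and diagonals 3.
(4,2) attacks row 1 at column 2 and diagonals 5.
(5,6) attacks row 1 at column 6 and diagonals 2.
Attacked columns: {2, 3, 5, 6}. Safe: {1, 4}.

columns 1, 4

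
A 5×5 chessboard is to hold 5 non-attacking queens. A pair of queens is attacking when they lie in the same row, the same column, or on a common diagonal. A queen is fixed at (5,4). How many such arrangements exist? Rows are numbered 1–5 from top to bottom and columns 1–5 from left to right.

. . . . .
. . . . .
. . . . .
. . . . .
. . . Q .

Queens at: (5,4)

2

Branch on row 1: col 1 → 1; col 2 → 1; col 3 → 0; col 5 → 0.
Sum: 1 + 1 + 0 + 0 = 2.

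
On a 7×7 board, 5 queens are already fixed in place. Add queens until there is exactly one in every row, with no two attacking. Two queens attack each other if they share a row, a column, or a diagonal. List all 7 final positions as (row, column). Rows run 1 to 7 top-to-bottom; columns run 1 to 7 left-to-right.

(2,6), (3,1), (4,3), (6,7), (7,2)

(1,4) (2,6) (3,1) (4,3) (5,5) (6,7) (7,2)

Row 1: attacked by (2,6)→{5,6,7}; (3,1)→{1,3}; (4,3)→{3,6}; (6,7)→{2,7}; (7,2)→{2}. Safe: 4. Place at column 4.
Row 5: attacked by (1,4)→{4}; (2,6)→{3,6}; (3,1)→{1,3}; (4,3)→{2,3,4}; (6,7)→{6,7}; (7,2)→{2,4}. Safe: 5. Place at column 5.
Columns [4, 6, 1, 3, 5, 7, 2], r−c [-3, -4, 2, 1, 0, -1, 5], r+c [5, 8, 4, 7, 10, 13, 9] are all distinct, so no two queens attack.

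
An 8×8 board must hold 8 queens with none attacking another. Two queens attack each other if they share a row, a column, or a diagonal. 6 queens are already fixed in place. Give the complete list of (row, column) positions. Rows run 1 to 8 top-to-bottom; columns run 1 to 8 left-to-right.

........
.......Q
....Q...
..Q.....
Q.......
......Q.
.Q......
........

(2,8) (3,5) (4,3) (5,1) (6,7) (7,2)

(1,4) (2,8) (3,5) (4,3) (5,1) (6,7) (7,2) (8,6)

Row 1: attacked by (2,8)→{7,8}; (3,5)→{3,5,7}; (4,3)→{3,6}; (5,1)→{1,5}; (6,7)→{2,7}; (7,2)→{2,8}. Safe: 4. Place at column 4.
Row 8: attacked by (1,4)→{4}; (2,8)→{2,8}; (3,5)→{5}; (4,3)→{3,7}; (5,1)→{1,4}; (6,7)→{5,7}; (7,2)→{1,2,3}. Safe: 6. Place at column 6.
Columns [4, 8, 5, 3, 1, 7, 2, 6], r−c [-3, -6, -2, 1, 4, -1, 5, 2], r+c [5, 10, 8, 7, 6, 13, 9, 14] are all distinct, so no two queens attack.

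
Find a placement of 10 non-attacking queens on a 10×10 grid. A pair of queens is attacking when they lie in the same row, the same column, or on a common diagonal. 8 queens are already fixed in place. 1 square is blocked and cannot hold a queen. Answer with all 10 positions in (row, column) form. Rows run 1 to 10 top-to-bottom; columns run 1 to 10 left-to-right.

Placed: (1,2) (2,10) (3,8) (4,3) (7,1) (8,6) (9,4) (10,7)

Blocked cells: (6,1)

(1,2) (2,10) (3,8) (4,3) (5,5) (6,9) (7,1) (8,6) (9,4) (10,7)

Row 5: attacked by (1,2)→{2,6}; (2,10)→{7,10}; (3,8)→{6,8,10}; (4,3)→{2,3,4}; (7,1)→{1,3}; (8,6)→{3,6,9}; (9,4)→{4,8}; (10,7)→{2,7}. Safe: 5. Place at column 5.
Row 6: attacked by (1,2)→{2,7}; (2,10)→{6,10}; (3,8)→{5,8}; (4,3)→{1,3,5}; (5,5)→{4,5,6}; (7,1)→{1,2}; (8,6)→{4,6,8}; (9,4)→{1,4,7}; (10,7)→{3,7}. Blocked: 1. Safe: 9. Place at column 9.
Columns [2, 10, 8, 3, 5, 9, 1, 6, 4, 7], r−c [-1, -8, -5, 1, 0, -3, 6, 2, 5, 3], r+c [3, 12, 11, 7, 10, 15, 8, 14, 13, 17] are all distinct, so no two queens attack.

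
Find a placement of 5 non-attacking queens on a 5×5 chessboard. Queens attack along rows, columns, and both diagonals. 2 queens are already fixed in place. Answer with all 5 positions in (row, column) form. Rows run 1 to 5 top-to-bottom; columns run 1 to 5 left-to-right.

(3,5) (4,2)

(1,1) (2,3) (3,5) (4,2) (5,4)

Row 1: attacked by (3,5)→{3,5}; (4,2)→{2,5}. Safe: 1, 4. Place at column 1.
Row 2: attacked by (1,1)→{1,2}; (3,5)→{4,5}; (4,2)→{2,4}. Safe: 3. Place at column 3.
Row 5: attacked by (1,1)→{1,5}; (2,3)→{3}; (3,5)→{3,5}; (4,2)→{1,2,3}. Safe: 4. Place at column 4.
Columns [1, 3, 5, 2, 4], r−c [0, -1, -2, 2, 1], r+c [2, 5, 8, 6, 9] are all distinct, so no two queens attack.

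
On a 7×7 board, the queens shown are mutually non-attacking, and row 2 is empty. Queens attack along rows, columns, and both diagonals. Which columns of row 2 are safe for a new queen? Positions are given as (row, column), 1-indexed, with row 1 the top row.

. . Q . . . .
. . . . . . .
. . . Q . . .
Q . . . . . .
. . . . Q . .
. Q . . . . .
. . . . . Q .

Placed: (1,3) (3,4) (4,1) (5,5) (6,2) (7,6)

columns 7

(1,3) attacks row 2 at column 3 and diagonals 2, 4.
(3,4) attacks row 2 at column 4 and diagonals 3, 5.
(4,1) attacks row 2 at column 1 and diagonals 3.
(5,5) attacks row 2 at column 5 and diagonals 2.
(6,2) attacks row 2 at column 2 and diagonals 6.
(7,6) attacks row 2 at column 6 and diagonals 1.
Attacked columns: {1, 2, 3, 4, 5, 6}. Safe: {7}.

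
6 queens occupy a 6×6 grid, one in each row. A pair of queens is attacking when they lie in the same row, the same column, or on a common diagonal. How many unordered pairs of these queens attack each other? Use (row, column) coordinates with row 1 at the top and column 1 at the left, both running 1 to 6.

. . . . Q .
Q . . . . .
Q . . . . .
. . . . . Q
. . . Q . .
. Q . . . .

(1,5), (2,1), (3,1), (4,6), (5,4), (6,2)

Same column: (2,1)–(3,1) (column 1).
Same diagonal: (2,1)–(5,4) (|2−5| = |1−4| = 3).
Total attacking pairs: 2.

2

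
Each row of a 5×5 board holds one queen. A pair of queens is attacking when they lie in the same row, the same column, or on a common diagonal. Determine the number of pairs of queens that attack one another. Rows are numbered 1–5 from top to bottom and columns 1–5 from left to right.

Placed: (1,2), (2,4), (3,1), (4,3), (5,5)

All columns are distinct and no two queens satisfy |Δrow| = |Δcol|, so no pair attacks.

0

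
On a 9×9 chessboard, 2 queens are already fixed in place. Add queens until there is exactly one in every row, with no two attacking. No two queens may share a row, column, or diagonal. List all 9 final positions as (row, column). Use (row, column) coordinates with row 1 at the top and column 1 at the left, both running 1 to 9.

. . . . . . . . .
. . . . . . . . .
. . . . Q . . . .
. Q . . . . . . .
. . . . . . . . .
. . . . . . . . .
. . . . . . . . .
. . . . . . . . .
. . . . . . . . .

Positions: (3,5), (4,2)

(1,6) (2,8) (3,5) (4,2) (5,9) (6,7) (7,4) (8,1) (9,3)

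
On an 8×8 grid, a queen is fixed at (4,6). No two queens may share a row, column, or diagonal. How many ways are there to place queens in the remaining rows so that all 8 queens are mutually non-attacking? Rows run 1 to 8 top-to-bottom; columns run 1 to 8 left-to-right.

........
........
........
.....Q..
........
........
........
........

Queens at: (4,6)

Branch on row 1: col 1 → 2; col 2 → 1; col 4 → 1; col 5 → 6; col 7 → 1; col 8 → 1.
Sum: 2 + 1 + 1 + 6 + 1 + 1 = 12.

12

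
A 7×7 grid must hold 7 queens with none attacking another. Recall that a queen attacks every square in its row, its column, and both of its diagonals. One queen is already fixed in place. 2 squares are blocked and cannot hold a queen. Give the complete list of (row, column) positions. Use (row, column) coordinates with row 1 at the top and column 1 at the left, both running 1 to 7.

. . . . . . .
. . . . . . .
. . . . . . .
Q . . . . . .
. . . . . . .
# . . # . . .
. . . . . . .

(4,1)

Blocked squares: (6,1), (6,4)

Row 1: attacked by (4,1)→{1,4}. Safe: 2, 3, 5, 6, 7. Place at column 2.
Row 2: attacked by (1,2)→{1,2,3}; (4,1)→{1,3}. Safe: 4, 5, 6, 7. Place at column 4.
Row 3: attacked by (1,2)→{2,4}; (2,4)→{3,4,5}; (4,1)→{1,2}. Safe: 6, 7. Place at column 6.
Row 5: attacked by (1,2)→{2,6}; (2,4)→{1,4,7}; (3,6)→{4,6}; (4,1)→{1,2}. Safe: 3, 5. Place at column 3.
Row 6: attacked by (1,2)→{2,7}; (2,4)→{4}; (3,6)→{3,6}; (4,1)→{1,3}; (5,3)→{2,3,4}. Blocked: 1,4. Safe: 5. Place at column 5.
Row 7: attacked by (1,2)→{2}; (2,4)→{4}; (3,6)→{2,6}; (4,1)→{1,4}; (5,3)→{1,3,5}; (6,5)→{4,5,6}. Safe: 7. Place at column 7.
Columns [2, 4, 6, 1, 3, 5, 7], r−c [-1, -2, -3, 3, 2, 1, 0], r+c [3, 6, 9, 5, 8, 11, 14] are all distinct, so no two queens attack.

(1,2) (2,4) (3,6) (4,1) (5,3) (6,5) (7,7)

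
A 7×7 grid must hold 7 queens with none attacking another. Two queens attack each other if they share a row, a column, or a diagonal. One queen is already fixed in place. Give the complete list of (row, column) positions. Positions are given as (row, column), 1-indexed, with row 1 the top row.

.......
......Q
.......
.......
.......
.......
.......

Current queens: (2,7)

(1,4) (2,7) (3,3) (4,6) (5,2) (6,5) (7,1)

Row 1: attacked by (2,7)→{6,7}. Safe: 1, 2, 3, 4, 5. Place at column 4.
Row 3: attacked by (1,4)→{2,4,6}; (2,7)→{6,7}. Safe: 1, 3, 5. Place at column 3.
Row 4: attacked by (1,4)→{1,4,7}; (2,7)→{5,7}; (3,3)→{2,3,4}. Safe: 6. Place at column 6.
Row 5: attacked by (1,4)→{4}; (2,7)→{4,7}; (3,3)→{1,3,5}; (4,6)→{5,6,7}. Safe: 2. Place at column 2.
Row 6: attacked by (1,4)→{4}; (2,7)→{3,7}; (3,3)→{3,6}; (4,6)→{4,6}; (5,2)→{1,2,3}. Safe: 5. Place at column 5.
Row 7: attacked by (1,4)→{4}; (2,7)→{2,7}; (3,3)→{3,7}; (4,6)→{3,6}; (5,2)→{2,4}; (6,5)→{4,5,6}. Safe: 1. Place at column 1.
Columns [4, 7, 3, 6, 2, 5, 1], r−c [-3, -5, 0, -2, 3, 1, 6], r+c [5, 9, 6, 10, 7, 11, 8] are all distinct, so no two queens attack.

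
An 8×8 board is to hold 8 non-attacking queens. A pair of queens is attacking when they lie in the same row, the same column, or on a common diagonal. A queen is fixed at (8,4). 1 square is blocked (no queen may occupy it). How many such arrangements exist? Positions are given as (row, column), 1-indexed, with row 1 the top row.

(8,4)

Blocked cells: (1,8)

17

Branch on row 1: col 1 → 1; col 2 → 3; col 3 → 3; col 5 → 3; col 6 → 4; col 7 → 3.
Sum: 1 + 3 + 3 + 3 + 4 + 3 = 17.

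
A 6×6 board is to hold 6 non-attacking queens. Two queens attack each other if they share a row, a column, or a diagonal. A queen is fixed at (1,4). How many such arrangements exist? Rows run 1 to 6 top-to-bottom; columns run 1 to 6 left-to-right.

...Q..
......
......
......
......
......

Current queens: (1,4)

Branch on row 2: col 1 → 1; col 2 → 0; col 6 → 0.
Sum: 1 + 0 + 0 = 1.

1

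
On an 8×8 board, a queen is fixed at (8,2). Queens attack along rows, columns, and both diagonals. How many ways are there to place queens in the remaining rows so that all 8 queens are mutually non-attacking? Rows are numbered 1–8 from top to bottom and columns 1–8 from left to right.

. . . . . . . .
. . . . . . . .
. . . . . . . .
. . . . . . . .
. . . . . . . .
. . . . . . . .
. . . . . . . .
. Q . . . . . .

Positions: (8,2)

8

Branch on row 1: col 1 → 0; col 3 → 2; col 4 → 3; col 5 → 3; col 6 → 0; col 7 → 0; col 8 → 0.
Sum: 0 + 2 + 3 + 3 + 0 + 0 + 0 = 8.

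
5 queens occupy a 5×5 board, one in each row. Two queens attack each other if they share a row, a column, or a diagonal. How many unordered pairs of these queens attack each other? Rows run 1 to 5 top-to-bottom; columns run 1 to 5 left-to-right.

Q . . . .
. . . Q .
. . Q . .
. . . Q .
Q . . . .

8

Same column: (1,1)–(5,1) (column 1); (2,4)–(4,4) (column 4).
Same diagonal: (1,1)–(3,3) (|1−3| = |1−3| = 2); (1,1)–(4,4) (|1−4| = |1−4| = 3); (2,4)–(3,3) (|2−3| = |4−3| = 1); (2,4)–(5,1) (|2−5| = |4−1| = 3); (3,3)–(4,4) (|3−4| = |3−4| = 1); (3,3)–(5,1) (|3−5| = |3−1| = 2).
Total attacking pairs: 8.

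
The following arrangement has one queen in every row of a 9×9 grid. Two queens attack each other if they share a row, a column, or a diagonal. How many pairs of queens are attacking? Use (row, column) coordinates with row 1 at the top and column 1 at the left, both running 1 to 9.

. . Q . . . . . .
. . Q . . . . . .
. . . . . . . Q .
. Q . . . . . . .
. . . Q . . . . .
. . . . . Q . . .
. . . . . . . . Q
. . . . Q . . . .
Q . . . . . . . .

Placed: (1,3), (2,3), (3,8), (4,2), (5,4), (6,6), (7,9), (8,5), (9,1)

Same column: (1,3)–(2,3) (column 3).
Same diagonal: (1,3)–(7,9) (|1−7| = |3−9| = 6).
Total attacking pairs: 2.

2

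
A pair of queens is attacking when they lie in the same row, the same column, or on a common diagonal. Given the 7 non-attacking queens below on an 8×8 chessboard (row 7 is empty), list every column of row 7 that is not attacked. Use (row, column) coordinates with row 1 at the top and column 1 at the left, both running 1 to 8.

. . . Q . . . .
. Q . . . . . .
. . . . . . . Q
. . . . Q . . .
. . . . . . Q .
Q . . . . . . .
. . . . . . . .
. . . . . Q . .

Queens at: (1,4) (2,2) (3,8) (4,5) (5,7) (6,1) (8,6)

columns 3

(1,4) attacks row 7 at column 4.
(2,2) attacks row 7 at column 2 and diagonals 7.
(3,8) attacks row 7 at column 8 and diagonals 4.
(4,5) attacks row 7 at column 5 and diagonals 2, 8.
(5,7) attacks row 7 at column 7 and diagonals 5.
(6,1) attacks row 7 at column 1 and diagonals 2.
(8,6) attacks row 7 at column 6 and diagonals 5, 7.
Attacked columns: {1, 2, 4, 5, 6, 7, 8}. Safe: {3}.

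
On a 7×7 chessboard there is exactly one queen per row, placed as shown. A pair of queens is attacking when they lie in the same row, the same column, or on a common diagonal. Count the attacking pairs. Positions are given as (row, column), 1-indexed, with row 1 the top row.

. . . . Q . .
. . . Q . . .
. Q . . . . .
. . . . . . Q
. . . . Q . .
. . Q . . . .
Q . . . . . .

2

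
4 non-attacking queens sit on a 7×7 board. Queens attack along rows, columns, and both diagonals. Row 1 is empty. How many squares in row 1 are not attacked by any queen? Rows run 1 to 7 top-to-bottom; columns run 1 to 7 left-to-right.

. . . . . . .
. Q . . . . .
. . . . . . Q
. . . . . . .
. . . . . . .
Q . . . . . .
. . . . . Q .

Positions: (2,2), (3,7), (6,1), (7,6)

1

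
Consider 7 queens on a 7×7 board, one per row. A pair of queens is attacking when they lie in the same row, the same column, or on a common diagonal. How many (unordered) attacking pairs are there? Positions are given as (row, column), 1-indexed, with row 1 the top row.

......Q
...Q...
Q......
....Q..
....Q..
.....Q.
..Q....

Same column: (4,5)–(5,5) (column 5).
Same diagonal: (5,5)–(6,6) (|5−6| = |5−6| = 1); (5,5)–(7,3) (|5−7| = |5−3| = 2).
Total attacking pairs: 3.

3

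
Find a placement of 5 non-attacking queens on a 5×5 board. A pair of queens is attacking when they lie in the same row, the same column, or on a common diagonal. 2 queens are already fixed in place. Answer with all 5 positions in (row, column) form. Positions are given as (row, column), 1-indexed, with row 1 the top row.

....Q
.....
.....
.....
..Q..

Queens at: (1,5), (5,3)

(1,5) (2,2) (3,4) (4,1) (5,3)

Row 2: attacked by (1,5)→{4,5}; (5,3)→{3}. Safe: 1, 2. Place at column 2.
Row 3: attacked by (1,5)→{3,5}; (2,2)→{1,2,3}; (5,3)→{1,3,5}. Safe: 4. Place at column 4.
Row 4: attacked by (1,5)→{2,5}; (2,2)→{2,4}; (3,4)→{3,4,5}; (5,3)→{2,3,4}. Safe: 1. Place at column 1.
Columns [5, 2, 4, 1, 3], r−c [-4, 0, -1, 3, 2], r+c [6, 4, 7, 5, 8] are all distinct, so no two queens attack.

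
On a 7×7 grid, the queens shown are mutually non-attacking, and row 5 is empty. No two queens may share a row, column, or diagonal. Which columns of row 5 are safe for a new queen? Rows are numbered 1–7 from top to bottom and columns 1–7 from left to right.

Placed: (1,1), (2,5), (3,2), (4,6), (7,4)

columns 3

(1,1) attacks row 5 at column 1 and diagonals 5.
(2,5) attacks row 5 at column 5 and diagonals 2.
(3,2) attacks row 5 at column 2 and diagonals 4.
(4,6) attacks row 5 at column 6 and diagonals 5, 7.
(7,4) attacks row 5 at column 4 and diagonals 2, 6.
Attacked columns: {1, 2, 4, 5, 6, 7}. Safe: {3}.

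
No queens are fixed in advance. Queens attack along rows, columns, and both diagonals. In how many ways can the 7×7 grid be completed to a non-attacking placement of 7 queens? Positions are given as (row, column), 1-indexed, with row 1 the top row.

40

Branch on row 1: col 1 → 4; col 2 → 7; col 3 → 6; col 4 → 6; col 5 → 6; col 6 → 7; col 7 → 4.
Sum: 4 + 7 + 6 + 6 + 6 + 7 + 4 = 40.
(This is the classic 7-queens count.)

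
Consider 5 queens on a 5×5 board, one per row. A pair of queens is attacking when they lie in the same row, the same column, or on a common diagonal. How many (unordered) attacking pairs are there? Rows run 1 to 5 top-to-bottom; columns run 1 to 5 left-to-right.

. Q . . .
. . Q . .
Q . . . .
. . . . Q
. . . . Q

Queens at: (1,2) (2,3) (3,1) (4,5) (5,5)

Same column: (4,5)–(5,5) (column 5).
Same diagonal: (1,2)–(2,3) (|1−2| = |2−3| = 1); (1,2)–(4,5) (|1−4| = |2−5| = 3); (2,3)–(4,5) (|2−4| = |3−5| = 2).
Total attacking pairs: 4.

4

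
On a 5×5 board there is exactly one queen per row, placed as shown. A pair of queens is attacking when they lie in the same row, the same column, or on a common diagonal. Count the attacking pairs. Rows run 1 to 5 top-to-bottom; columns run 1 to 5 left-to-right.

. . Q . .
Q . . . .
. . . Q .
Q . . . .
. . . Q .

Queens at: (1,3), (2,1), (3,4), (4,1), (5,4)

Same column: (2,1)–(4,1) (column 1); (3,4)–(5,4) (column 4).
Same diagonal: (2,1)–(5,4) (|2−5| = |1−4| = 3).
Total attacking pairs: 3.

3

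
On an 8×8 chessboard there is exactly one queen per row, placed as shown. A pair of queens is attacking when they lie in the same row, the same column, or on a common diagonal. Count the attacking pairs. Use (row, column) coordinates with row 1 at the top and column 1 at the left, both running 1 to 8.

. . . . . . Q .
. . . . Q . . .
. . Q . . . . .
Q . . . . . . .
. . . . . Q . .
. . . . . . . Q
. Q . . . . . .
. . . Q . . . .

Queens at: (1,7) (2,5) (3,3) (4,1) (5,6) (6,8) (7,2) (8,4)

All columns are distinct and no two queens satisfy |Δrow| = |Δcol|, so no pair attacks.

0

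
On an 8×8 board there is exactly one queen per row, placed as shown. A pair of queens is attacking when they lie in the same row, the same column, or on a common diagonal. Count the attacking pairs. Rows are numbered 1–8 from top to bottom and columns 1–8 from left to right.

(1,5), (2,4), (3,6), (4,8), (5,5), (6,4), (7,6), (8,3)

6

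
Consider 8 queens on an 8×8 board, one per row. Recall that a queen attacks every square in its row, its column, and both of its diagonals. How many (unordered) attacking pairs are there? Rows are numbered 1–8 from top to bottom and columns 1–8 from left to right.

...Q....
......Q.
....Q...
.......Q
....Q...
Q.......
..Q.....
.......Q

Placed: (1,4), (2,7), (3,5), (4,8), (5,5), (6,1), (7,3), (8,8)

4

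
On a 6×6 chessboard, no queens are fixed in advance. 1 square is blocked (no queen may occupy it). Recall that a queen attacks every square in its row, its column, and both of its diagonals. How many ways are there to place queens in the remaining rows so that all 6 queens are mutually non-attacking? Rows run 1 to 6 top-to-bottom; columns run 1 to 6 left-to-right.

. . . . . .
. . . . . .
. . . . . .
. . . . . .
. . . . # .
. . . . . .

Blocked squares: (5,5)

Branch on row 1: col 1 → 0; col 2 → 1; col 3 → 1; col 4 → 1; col 5 → 1; col 6 → 0.
Sum: 0 + 1 + 1 + 1 + 1 + 0 = 4.

4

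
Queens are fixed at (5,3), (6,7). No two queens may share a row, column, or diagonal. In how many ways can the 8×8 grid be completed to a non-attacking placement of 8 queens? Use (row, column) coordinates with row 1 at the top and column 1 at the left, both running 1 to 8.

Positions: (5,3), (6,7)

2

Branch on row 1: col 1 → 1; col 4 → 0; col 5 → 1; col 6 → 0; col 8 → 0.
Sum: 1 + 0 + 1 + 0 + 0 = 2.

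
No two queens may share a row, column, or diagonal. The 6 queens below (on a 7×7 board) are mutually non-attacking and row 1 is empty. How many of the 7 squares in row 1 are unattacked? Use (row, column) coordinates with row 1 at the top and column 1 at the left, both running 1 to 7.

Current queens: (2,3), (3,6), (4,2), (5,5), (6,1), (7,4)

1

(2,3) attacks row 1 at column 3 and diagonals 2, 4.
(3,6) attacks row 1 at column 6 and diagonals 4.
(4,2) attacks row 1 at column 2 and diagonals 5.
(5,5) attacks row 1 at column 5 and diagonals 1.
(6,1) attacks row 1 at column 1 and diagonals 6.
(7,4) attacks row 1 at column 4.
Attacked columns: {1, 2, 3, 4, 5, 6}. Safe: {7}.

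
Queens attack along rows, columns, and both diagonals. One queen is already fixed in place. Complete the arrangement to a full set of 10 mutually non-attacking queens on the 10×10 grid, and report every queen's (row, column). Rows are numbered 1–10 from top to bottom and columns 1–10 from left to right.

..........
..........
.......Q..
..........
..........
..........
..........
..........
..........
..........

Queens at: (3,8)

Row 1: attacked by (3,8)→{6,8,10}. Safe: 1, 2, 3, 4, 5, 7, 9. Place at column 9.
Row 2: attacked by (1,9)→{8,9,10}; (3,8)→{7,8,9}. Safe: 1, 2, 3, 4, 5, 6. Place at column 2.
Row 4: attacked by (1,9)→{6,9}; (2,2)→{2,4}; (3,8)→{7,8,9}. Safe: 1, 3, 5, 10. Place at column 1.
Row 5: attacked by (1,9)→{5,9}; (2,2)→{2,5}; (3,8)→{6,8,10}; (4,1)→{1,2}. Safe: 3, 4, 7. Place at column 4.
Row 6: attacked by (1,9)→{4,9}; (2,2)→{2,6}; (3,8)→{5,8}; (4,1)→{1,3}; (5,4)→{3,4,5}. Safe: 7, 10. Place at column 7.
Row 7: attacked by (1,9)→{3,9}; (2,2)→{2,7}; (3,8)→{4,8}; (4,1)→{1,4}; (5,4)→{2,4,6}; (6,7)→{6,7,8}. Safe: 5, 10. Place at column 10.
Row 8: attacked by (1,9)→{2,9}; (2,2)→{2,8}; (3,8)→{3,8}; (4,1)→{1,5}; (5,4)→{1,4,7}; (6,7)→{5,7,9}; (7,10)→{9,10}. Safe: 6. Place at column 6.
Row 9: attacked by (1,9)→{1,9}; (2,2)→{2,9}; (3,8)→{2,8}; (4,1)→{1,6}; (5,4)→{4,8}; (6,7)→{4,7,10}; (7,10)→{8,10}; (8,6)→{5,6,7}. Safe: 3. Place at column 3.
Row 10: attacked by (1,9)→{9}; (2,2)→{2,10}; (3,8)→{1,8}; (4,1)→{1,7}; (5,4)→{4,9}; (6,7)→{3,7}; (7,10)→{7,10}; (8,6)→{4,6,8}; (9,3)→{2,3,4}. Safe: 5. Place at column 5.
Columns [9, 2, 8, 1, 4, 7, 10, 6, 3, 5], r−c [-8, 0, -5, 3, 1, -1, -3, 2, 6, 5], r+c [10, 4, 11, 5, 9, 13, 17, 14, 12, 15] are all distinct, so no two queens attack.

(1,9) (2,2) (3,8) (4,1) (5,4) (6,7) (7,10) (8,6) (9,3) (10,5)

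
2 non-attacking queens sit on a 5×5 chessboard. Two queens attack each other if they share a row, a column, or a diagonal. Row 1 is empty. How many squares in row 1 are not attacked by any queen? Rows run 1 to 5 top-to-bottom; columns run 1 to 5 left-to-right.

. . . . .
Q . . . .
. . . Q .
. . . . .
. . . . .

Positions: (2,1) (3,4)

2

(2,1) attacks row 1 at column 1 and diagonals 2.
(3,4) attacks row 1 at column 4 and diagonals 2.
Attacked columns: {1, 2, 4}. Safe: {3, 5}.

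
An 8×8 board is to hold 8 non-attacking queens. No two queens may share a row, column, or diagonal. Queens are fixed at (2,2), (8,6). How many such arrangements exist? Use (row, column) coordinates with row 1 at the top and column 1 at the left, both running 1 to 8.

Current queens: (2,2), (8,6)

Branch on row 1: col 4 → 1; col 5 → 1; col 7 → 1; col 8 → 2.
Sum: 1 + 1 + 1 + 2 = 5.

5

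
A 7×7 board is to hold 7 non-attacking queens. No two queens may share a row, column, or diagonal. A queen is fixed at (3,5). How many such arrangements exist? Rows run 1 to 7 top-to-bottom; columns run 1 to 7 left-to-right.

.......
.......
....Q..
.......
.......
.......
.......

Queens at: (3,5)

6

Branch on row 1: col 1 → 1; col 2 → 1; col 4 → 2; col 6 → 2.
Sum: 1 + 1 + 2 + 2 = 6.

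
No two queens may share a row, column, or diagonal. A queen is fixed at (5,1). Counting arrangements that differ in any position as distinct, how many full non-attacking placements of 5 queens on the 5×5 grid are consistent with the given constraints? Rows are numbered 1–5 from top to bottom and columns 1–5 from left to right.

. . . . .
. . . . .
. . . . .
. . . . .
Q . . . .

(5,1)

2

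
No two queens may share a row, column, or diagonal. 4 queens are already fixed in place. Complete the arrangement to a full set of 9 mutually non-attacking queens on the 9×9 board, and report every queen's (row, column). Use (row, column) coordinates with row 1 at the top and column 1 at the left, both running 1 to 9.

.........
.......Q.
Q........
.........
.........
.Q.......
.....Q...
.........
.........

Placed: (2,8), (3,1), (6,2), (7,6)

(1,4) (2,8) (3,1) (4,5) (5,7) (6,2) (7,6) (8,3) (9,9)

Row 1: attacked by (2,8)→{7,8,9}; (3,1)→{1,3}; (6,2)→{2,7}; (7,6)→{6}. Safe: 4, 5. Place at column 4.
Row 4: attacked by (1,4)→{1,4,7}; (2,8)→{6,8}; (3,1)→{1,2}; (6,2)→{2,4}; (7,6)→{3,6,9}. Safe: 5. Place at column 5.
Row 5: attacked by (1,4)→{4,8}; (2,8)→{5,8}; (3,1)→{1,3}; (4,5)→{4,5,6}; (6,2)→{1,2,3}; (7,6)→{4,6,8}. Safe: 7, 9. Place at column 7.
Row 8: attacked by (1,4)→{4}; (2,8)→{2,8}; (3,1)→{1,6}; (4,5)→{1,5,9}; (5,7)→{4,7}; (6,2)→{2,4}; (7,6)→{5,6,7}. Safe: 3. Place at column 3.
Row 9: attacked by (1,4)→{4}; (2,8)→{1,8}; (3,1)→{1,7}; (4,5)→{5}; (5,7)→{3,7}; (6,2)→{2,5}; (7,6)→{4,6,8}; (8,3)→{2,3,4}. Safe: 9. Place at column 9.
Columns [4, 8, 1, 5, 7, 2, 6, 3, 9], r−c [-3, -6, 2, -1, -2, 4, 1, 5, 0], r+c [5, 10, 4, 9, 12, 8, 13, 11, 18] are all distinct, so no two queens attack.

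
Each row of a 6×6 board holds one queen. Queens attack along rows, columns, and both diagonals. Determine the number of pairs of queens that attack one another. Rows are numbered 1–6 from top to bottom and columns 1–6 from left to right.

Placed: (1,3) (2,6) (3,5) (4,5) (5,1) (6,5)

5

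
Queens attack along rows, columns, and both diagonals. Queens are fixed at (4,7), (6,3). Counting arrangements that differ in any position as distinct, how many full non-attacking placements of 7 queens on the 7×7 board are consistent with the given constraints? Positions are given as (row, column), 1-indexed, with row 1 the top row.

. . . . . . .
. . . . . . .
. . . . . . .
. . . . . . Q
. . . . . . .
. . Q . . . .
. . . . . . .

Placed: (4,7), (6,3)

Branch on row 1: col 1 → 0; col 2 → 1; col 5 → 0; col 6 → 1.
Sum: 0 + 1 + 0 + 1 = 2.

2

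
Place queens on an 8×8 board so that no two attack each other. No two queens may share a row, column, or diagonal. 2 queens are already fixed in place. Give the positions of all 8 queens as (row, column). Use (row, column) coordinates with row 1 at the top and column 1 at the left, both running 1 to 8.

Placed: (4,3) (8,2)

Row 1: attacked by (4,3)→{3,6}; (8,2)→{2}. Safe: 1, 4, 5, 7, 8. Place at column 5.
Row 2: attacked by (1,5)→{4,5,6}; (4,3)→{1,3,5}; (8,2)→{2,8}. Safe: 7. Place at column 7.
Row 3: attacked by (1,5)→{3,5,7}; (2,7)→{6,7,8}; (4,3)→{2,3,4}; (8,2)→{2,7}. Safe: 1. Place at column 1.
Row 5: attacked by (1,5)→{1,5}; (2,7)→{4,7}; (3,1)→{1,3}; (4,3)→{2,3,4}; (8,2)→{2,5}. Safe: 6, 8. Place at column 8.
Row 6: attacked by (1,5)→{5}; (2,7)→{3,7}; (3,1)→{1,4}; (4,3)→{1,3,5}; (5,8)→{7,8}; (8,2)→{2,4}. Safe: 6. Place at column 6.
Row 7: attacked by (1,5)→{5}; (2,7)→{2,7}; (3,1)→{1,5}; (4,3)→{3,6}; (5,8)→{6,8}; (6,6)→{5,6,7}; (8,2)→{1,2,3}. Safe: 4. Place at column 4.
Columns [5, 7, 1, 3, 8, 6, 4, 2], r−c [-4, -5, 2, 1, -3, 0, 3, 6], r+c [6, 9, 4, 7, 13, 12, 11, 10] are all distinct, so no two queens attack.

(1,5) (2,7) (3,1) (4,3) (5,8) (6,6) (7,4) (8,2)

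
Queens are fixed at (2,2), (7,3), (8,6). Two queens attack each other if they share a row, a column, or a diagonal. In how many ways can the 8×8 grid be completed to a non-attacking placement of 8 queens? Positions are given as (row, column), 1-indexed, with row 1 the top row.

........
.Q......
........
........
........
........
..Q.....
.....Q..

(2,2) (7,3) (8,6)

Branch on row 1: col 4 → 1; col 5 → 1; col 7 → 1; col 8 → 1.
Sum: 1 + 1 + 1 + 1 = 4.

4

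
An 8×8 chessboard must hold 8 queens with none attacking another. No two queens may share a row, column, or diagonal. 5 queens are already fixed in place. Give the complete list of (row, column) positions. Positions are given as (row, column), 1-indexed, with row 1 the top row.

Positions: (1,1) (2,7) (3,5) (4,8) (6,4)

Row 5: attacked by (1,1)→{1,5}; (2,7)→{4,7}; (3,5)→{3,5,7}; (4,8)→{7,8}; (6,4)→{3,4,5}. Safe: 2, 6. Place at column 2.
Row 7: attacked by (1,1)→{1,7}; (2,7)→{2,7}; (3,5)→{1,5}; (4,8)→{5,8}; (5,2)→{2,4}; (6,4)→{3,4,5}. Safe: 6. Place at column 6.
Row 8: attacked by (1,1)→{1,8}; (2,7)→{1,7}; (3,5)→{5}; (4,8)→{4,8}; (5,2)→{2,5}; (6,4)→{2,4,6}; (7,6)→{5,6,7}. Safe: 3. Place at column 3.
Columns [1, 7, 5, 8, 2, 4, 6, 3], r−c [0, -5, -2, -4, 3, 2, 1, 5], r+c [2, 9, 8, 12, 7, 10, 13, 11] are all distinct, so no two queens attack.

(1,1) (2,7) (3,5) (4,8) (5,2) (6,4) (7,6) (8,3)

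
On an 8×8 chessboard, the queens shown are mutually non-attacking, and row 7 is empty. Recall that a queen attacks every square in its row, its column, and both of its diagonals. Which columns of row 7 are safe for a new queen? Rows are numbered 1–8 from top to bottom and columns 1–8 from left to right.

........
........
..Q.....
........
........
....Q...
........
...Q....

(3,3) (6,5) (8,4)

columns 1, 2, 8

(3,3) attacks row 7 at column 3 and diagonals 7.
(6,5) attacks row 7 at column 5 and diagonals 4, 6.
(8,4) attacks row 7 at column 4 and diagonals 3, 5.
Attacked columns: {3, 4, 5, 6, 7}. Safe: {1, 2, 8}.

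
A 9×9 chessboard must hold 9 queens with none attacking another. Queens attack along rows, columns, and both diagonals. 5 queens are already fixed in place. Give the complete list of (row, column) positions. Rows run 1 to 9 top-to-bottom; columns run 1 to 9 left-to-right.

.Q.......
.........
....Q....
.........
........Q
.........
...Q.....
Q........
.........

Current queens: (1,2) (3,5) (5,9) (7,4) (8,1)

(1,2) (2,8) (3,5) (4,3) (5,9) (6,6) (7,4) (8,1) (9,7)

Row 2: attacked by (1,2)→{1,2,3}; (3,5)→{4,5,6}; (5,9)→{6,9}; (7,4)→{4,9}; (8,1)→{1,7}. Safe: 8. Place at column 8.
Row 4: attacked by (1,2)→{2,5}; (2,8)→{6,8}; (3,5)→{4,5,6}; (5,9)→{8,9}; (7,4)→{1,4,7}; (8,1)→{1,5}. Safe: 3. Place at column 3.
Row 6: attacked by (1,2)→{2,7}; (2,8)→{4,8}; (3,5)→{2,5,8}; (4,3)→{1,3,5}; (5,9)→{8,9}; (7,4)→{3,4,5}; (8,1)→{1,3}. Safe: 6. Place at column 6.
Row 9: attacked by (1,2)→{2}; (2,8)→{1,8}; (3,5)→{5}; (4,3)→{3,8}; (5,9)→{5,9}; (6,6)→{3,6,9}; (7,4)→{2,4,6}; (8,1)→{1,2}. Safe: 7. Place at column 7.
Columns [2, 8, 5, 3, 9, 6, 4, 1, 7], r−c [-1, -6, -2, 1, -4, 0, 3, 7, 2], r+c [3, 10, 8, 7, 14, 12, 11, 9, 16] are all distinct, so no two queens attack.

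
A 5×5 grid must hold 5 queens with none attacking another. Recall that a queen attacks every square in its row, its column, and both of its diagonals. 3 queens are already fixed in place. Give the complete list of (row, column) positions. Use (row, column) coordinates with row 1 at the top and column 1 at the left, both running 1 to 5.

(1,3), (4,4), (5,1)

Row 2: attacked by (1,3)→{2,3,4}; (4,4)→{2,4}; (5,1)→{1,4}. Safe: 5. Place at column 5.
Row 3: attacked by (1,3)→{1,3,5}; (2,5)→{4,5}; (4,4)→{3,4,5}; (5,1)→{1,3}. Safe: 2. Place at column 2.
Columns [3, 5, 2, 4, 1], r−c [-2, -3, 1, 0, 4], r+c [4, 7, 5, 8, 6] are all distinct, so no two queens attack.

(1,3) (2,5) (3,2) (4,4) (5,1)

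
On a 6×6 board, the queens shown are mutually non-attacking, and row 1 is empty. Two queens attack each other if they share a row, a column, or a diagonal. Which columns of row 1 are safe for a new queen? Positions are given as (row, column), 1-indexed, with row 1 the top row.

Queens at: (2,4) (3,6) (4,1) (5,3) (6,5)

columns 2

(2,4) attacks row 1 at column 4 and diagonals 3, 5.
(3,6) attacks row 1 at column 6 and diagonals 4.
(4,1) attacks row 1 at column 1 and diagonals 4.
(5,3) attacks row 1 at column 3.
(6,5) attacks row 1 at column 5.
Attacked columns: {1, 3, 4, 5, 6}. Safe: {2}.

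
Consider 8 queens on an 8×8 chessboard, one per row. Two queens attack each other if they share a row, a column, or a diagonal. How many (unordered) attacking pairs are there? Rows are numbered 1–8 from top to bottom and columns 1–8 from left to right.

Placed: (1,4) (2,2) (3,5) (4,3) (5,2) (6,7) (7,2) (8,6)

4

Same column: (2,2)–(5,2) (column 2); (2,2)–(7,2) (column 2); (5,2)–(7,2) (column 2).
Same diagonal: (4,3)–(5,2) (|4−5| = |3−2| = 1).
Total attacking pairs: 4.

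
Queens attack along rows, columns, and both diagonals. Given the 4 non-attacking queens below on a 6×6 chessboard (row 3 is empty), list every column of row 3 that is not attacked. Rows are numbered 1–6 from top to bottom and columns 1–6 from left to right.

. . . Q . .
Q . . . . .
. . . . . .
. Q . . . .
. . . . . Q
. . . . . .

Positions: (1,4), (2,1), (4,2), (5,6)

columns 5

(1,4) attacks row 3 at column 4 and diagonals 2, 6.
(2,1) attacks row 3 at column 1 and diagonals 2.
(4,2) attacks row 3 at column 2 and diagonals 1, 3.
(5,6) attacks row 3 at column 6 and diagonals 4.
Attacked columns: {1, 2, 3, 4, 6}. Safe: {5}.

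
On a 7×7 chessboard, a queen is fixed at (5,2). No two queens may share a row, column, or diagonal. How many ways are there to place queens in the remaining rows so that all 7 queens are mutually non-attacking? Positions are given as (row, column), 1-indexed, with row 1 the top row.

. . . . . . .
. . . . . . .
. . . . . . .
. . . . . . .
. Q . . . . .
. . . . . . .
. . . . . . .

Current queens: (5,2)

Branch on row 1: col 1 → 1; col 3 → 1; col 4 → 2; col 5 → 1; col 7 → 1.
Sum: 1 + 1 + 2 + 1 + 1 = 6.

6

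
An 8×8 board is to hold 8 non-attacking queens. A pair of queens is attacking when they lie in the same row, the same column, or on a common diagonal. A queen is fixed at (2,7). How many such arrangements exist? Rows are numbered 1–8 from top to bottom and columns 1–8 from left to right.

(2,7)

16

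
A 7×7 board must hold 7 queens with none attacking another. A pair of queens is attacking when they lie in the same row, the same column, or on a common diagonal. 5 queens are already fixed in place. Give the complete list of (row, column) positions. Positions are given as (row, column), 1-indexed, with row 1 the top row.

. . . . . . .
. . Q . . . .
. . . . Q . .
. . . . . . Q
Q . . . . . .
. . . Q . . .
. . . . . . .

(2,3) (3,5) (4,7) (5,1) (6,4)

(1,6) (2,3) (3,5) (4,7) (5,1) (6,4) (7,2)

Row 1: attacked by (2,3)→{2,3,4}; (3,5)→{3,5,7}; (4,7)→{4,7}; (5,1)→{1,5}; (6,4)→{4}. Safe: 6. Place at column 6.
Row 7: attacked by (1,6)→{6}; (2,3)→{3}; (3,5)→{1,5}; (4,7)→{4,7}; (5,1)→{1,3}; (6,4)→{3,4,5}. Safe: 2. Place at column 2.
Columns [6, 3, 5, 7, 1, 4, 2], r−c [-5, -1, -2, -3, 4, 2, 5], r+c [7, 5, 8, 11, 6, 10, 9] are all distinct, so no two queens attack.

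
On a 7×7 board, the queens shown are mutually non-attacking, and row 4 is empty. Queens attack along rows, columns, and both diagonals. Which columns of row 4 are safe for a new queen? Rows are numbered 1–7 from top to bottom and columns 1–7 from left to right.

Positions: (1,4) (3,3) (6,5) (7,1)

columns 6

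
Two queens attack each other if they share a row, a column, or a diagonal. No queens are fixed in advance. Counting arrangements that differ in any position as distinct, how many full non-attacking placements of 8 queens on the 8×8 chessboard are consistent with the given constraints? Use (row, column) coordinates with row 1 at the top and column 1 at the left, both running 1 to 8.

Branch on row 1: col 1 → 4; col 2 → 8; col 3 → 16; col 4 → 18; col 5 → 18; col 6 → 16; col 7 → 8; col 8 → 4.
Sum: 4 + 8 + 16 + 18 + 18 + 16 + 8 + 4 = 92.
(This is the classic 8-queens count.)

92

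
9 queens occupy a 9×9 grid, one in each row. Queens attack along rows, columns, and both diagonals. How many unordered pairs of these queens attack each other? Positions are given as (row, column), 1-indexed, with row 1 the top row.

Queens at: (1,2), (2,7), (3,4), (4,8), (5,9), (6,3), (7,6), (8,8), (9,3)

Same column: (4,8)–(8,8) (column 8); (6,3)–(9,3) (column 3).
Same diagonal: (1,2)–(3,4) (|1−3| = |2−4| = 2); (2,7)–(6,3) (|2−6| = |7−3| = 4); (4,8)–(5,9) (|4−5| = |8−9| = 1); (4,8)–(9,3) (|4−9| = |8−3| = 5).
Total attacking pairs: 6.

6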